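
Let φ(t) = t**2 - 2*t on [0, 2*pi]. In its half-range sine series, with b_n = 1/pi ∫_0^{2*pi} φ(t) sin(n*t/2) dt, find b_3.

b_3 = 1/pi ∫_0^{2*pi} (t**2 - 2*t) sin(3*t/2) dt.
Integrating by parts twice (tabular method), an antiderivative of (t**2 - 2*t) sin(3*t/2) is -2*t**2*cos(3*t/2)/3 + 8*t*sin(3*t/2)/9 + 4*t*cos(3*t/2)/3 - 8*sin(3*t/2)/9 + 16*cos(3*t/2)/27; evaluating from 0 to 2*pi: ∫_{0}^{2*pi} (t**2 - 2*t) sin(3*t/2) dt = (-8*pi/3 - 16/27 + 8*pi**2/3) - (16/27) = -8*pi/3 - 32/27 + 8*pi**2/3.
Hence b_3 = (1/pi)·(-8*pi/3 - 32/27 + 8*pi**2/3) = 8*(-9*pi - 4 + 9*pi**2)/(27*pi).

8*(-9*pi - 4 + 9*pi**2)/(27*pi)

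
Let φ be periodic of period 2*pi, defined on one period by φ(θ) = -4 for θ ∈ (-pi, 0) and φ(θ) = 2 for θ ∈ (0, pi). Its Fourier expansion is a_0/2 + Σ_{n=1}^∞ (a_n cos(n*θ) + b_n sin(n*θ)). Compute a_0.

a_0 = 1/pi ∫_{-pi}^{pi} φ(θ) dθ = 1/pi · (-2*pi) = -2.

-2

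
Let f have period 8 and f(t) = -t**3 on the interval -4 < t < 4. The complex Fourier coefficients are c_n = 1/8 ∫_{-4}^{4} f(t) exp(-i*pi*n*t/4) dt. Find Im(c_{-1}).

Since f is real-valued, Im(c_{-1}) = -1/8 ∫_{-4}^{4} f(t) sin(-pi*t/4) dt = b_{1}/2.
f is odd and sin(-pi*t/4) is odd, so the integrand is even: ∫_{-4}^{4} f(t) sin(-pi*t/4) dt = 2∫_0^{4} f(t) sin(-pi*t/4) dt.
Integrating by parts three times (tabular method), an antiderivative of (-t**3) sin(-pi*t/4) is -4*t**3*cos(pi*t/4)/pi + 48*t**2*sin(pi*t/4)/pi**2 + 384*t*cos(pi*t/4)/pi**3 - 1536*sin(pi*t/4)/pi**4; evaluating from 0 to 4: ∫_{0}^{4} (-t**3) sin(-pi*t/4) dt = (-1536/pi**3 + 256/pi) - (0) = -1536/pi**3 + 256/pi.
So ∫_{-4}^{4} f(t) sin(-pi*t/4) dt = -3072/pi**3 + 512/pi.
Hence Im(c_{-1}) = (-1/8)·(-3072/pi**3 + 512/pi) = -64/pi + 384/pi**3.

-64/pi + 384/pi**3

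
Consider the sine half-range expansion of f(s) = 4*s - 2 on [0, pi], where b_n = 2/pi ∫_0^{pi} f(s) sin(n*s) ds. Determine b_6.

b_6 = 2/pi ∫_0^{pi} (4*s - 2) sin(6*s) ds.
Integrating by parts (boundary term plus one more integral), an antiderivative of (4*s - 2) sin(6*s) is -2*s*cos(6*s)/3 + sin(6*s)/9 + cos(6*s)/3; evaluating from 0 to pi: ∫_{0}^{pi} (4*s - 2) sin(6*s) ds = (1/3 - 2*pi/3) - (1/3) = -2*pi/3.
Hence b_6 = (2/pi)·(-2*pi/3) = -4/3.

-4/3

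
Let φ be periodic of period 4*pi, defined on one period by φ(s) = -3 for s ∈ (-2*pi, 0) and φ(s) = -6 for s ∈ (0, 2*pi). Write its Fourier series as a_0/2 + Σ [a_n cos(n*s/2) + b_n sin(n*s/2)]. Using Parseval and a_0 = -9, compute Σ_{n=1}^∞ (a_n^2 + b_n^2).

9/2

Parseval: a_0^2/2 + Σ_{n≥1} (a_n^2+b_n^2) = (1/(2*pi)) ∫_{-2*pi}^{2*pi} φ(s)^2 ds = 45.
Subtract a_0^2/2 = 81/2: Σ (a_n^2+b_n^2) = 9/2.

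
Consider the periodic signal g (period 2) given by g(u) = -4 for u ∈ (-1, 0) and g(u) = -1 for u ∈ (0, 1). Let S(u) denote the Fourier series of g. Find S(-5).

u = -5 differs from u = -1 by -2 full period(s), and the series is 2-periodic.
At u = -1 the one-sided limits are g(-1^-) = -1 and g(-1^+) = -4.
By Dirichlet's theorem the series converges to their average, [(-1) + (-4)]/2 = -5/2.

-5/2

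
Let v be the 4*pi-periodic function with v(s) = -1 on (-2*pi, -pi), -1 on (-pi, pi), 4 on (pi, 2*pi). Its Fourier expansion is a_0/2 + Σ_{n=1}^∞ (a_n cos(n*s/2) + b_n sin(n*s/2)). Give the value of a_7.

a_7 = (1/(2*pi)) ∫_{-2*pi}^{2*pi} v(s) cos(7*s/2) ds.
Split the integral at the breakpoints.
Directly, an antiderivative of (-1) cos(7*s/2) is -2*sin(7*s/2)/7; evaluating from -2*pi to -pi: ∫_{-2*pi}^{-pi} (-1) cos(7*s/2) ds = (-2/7) - (0) = -2/7.
Directly, an antiderivative of (-1) cos(7*s/2) is -2*sin(7*s/2)/7; evaluating from -pi to pi: ∫_{-pi}^{pi} (-1) cos(7*s/2) ds = (2/7) - (-2/7) = 4/7.
Directly, an antiderivative of (4) cos(7*s/2) is 8*sin(7*s/2)/7; evaluating from pi to 2*pi: ∫_{pi}^{2*pi} (4) cos(7*s/2) ds = (0) - (-8/7) = 8/7.
Summing the pieces and multiplying by (1/(2*pi)) gives a_7 = 5/(7*pi).

5/(7*pi)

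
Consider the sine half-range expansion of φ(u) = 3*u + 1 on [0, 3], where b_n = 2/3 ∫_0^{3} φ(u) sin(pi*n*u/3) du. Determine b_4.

b_4 = 2/3 ∫_0^{3} (3*u + 1) sin(4*pi*u/3) du.
Integrating by parts (boundary term plus one more integral), an antiderivative of (3*u + 1) sin(4*pi*u/3) is -9*u*cos(4*pi*u/3)/(4*pi) + 27*sin(4*pi*u/3)/(16*pi**2) - 3*cos(4*pi*u/3)/(4*pi); evaluating from 0 to 3: ∫_{0}^{3} (3*u + 1) sin(4*pi*u/3) du = (-15/(2*pi)) - (-3/(4*pi)) = -27/(4*pi).
Hence b_4 = (2/3)·(-27/(4*pi)) = -9/(2*pi).

-9/(2*pi)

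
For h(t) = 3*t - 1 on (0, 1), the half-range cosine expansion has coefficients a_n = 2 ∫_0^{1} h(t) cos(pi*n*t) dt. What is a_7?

-12/(49*pi**2)

a_7 = 2 ∫_0^{1} (3*t - 1) cos(7*pi*t) dt.
Integrating by parts (boundary term plus one more integral), an antiderivative of (3*t - 1) cos(7*pi*t) is 3*t*sin(7*pi*t)/(7*pi) - sin(7*pi*t)/(7*pi) + 3*cos(7*pi*t)/(49*pi**2); evaluating from 0 to 1: ∫_{0}^{1} (3*t - 1) cos(7*pi*t) dt = (-3/(49*pi**2)) - (3/(49*pi**2)) = -6/(49*pi**2).
Hence a_7 = 2·(-6/(49*pi**2)) = -12/(49*pi**2).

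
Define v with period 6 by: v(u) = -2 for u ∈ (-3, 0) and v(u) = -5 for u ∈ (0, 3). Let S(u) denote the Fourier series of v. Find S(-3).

u = -3 differs from u = 3 by -1 full period(s), and the series is 6-periodic.
At u = 3 the one-sided limits are v(3^-) = -5 and v(3^+) = -2.
By Dirichlet's theorem the series converges to their average, [(-5) + (-2)]/2 = -7/2.

-7/2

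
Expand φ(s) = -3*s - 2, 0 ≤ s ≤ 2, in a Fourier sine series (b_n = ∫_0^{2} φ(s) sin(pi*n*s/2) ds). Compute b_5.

b_5 = ∫_0^{2} (-3*s - 2) sin(5*pi*s/2) ds.
Integrating by parts (boundary term plus one more integral), an antiderivative of (-3*s - 2) sin(5*pi*s/2) is 6*s*cos(5*pi*s/2)/(5*pi) - 12*sin(5*pi*s/2)/(25*pi**2) + 4*cos(5*pi*s/2)/(5*pi); evaluating from 0 to 2: ∫_{0}^{2} (-3*s - 2) sin(5*pi*s/2) ds = (-16/(5*pi)) - (4/(5*pi)) = -4/pi.
Hence b_5 = -4/pi.

-4/pi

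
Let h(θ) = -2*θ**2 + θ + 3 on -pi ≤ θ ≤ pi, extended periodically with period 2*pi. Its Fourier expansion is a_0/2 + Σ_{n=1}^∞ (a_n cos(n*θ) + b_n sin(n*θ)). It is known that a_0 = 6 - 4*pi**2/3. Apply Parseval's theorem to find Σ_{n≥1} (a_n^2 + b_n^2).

2*pi**2*(15 + 16*pi**2)/45

Parseval: a_0^2/2 + Σ_{n≥1} (a_n^2+b_n^2) = 1/pi ∫_{-pi}^{pi} h(θ)^2 dθ = -22*pi**2/3 + 18 + 8*pi**4/5.
Subtract a_0^2/2 = 2*(9 - 2*pi**2)**2/9: Σ (a_n^2+b_n^2) = 2*pi**2*(15 + 16*pi**2)/45.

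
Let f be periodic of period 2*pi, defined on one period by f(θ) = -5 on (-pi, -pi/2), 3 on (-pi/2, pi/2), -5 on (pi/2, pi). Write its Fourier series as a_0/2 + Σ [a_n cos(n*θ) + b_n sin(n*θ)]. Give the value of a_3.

-16/(3*pi)

a_3 = 1/pi ∫_{-pi}^{pi} f(θ) cos(3*θ) dθ.
f is even and cos(3*θ) is even, so the integrand is even and a_3 = 2/pi ∫_0^{pi} f(θ) cos(3*θ) dθ.
Split the integral at the breakpoints.
Directly, an antiderivative of (3) cos(3*θ) is sin(3*θ); evaluating from 0 to pi/2: ∫_{0}^{pi/2} (3) cos(3*θ) dθ = (-1) - (0) = -1.
Directly, an antiderivative of (-5) cos(3*θ) is -5*sin(3*θ)/3; evaluating from pi/2 to pi: ∫_{pi/2}^{pi} (-5) cos(3*θ) dθ = (0) - (5/3) = -5/3.
Summing the pieces and multiplying by (2/pi) gives a_3 = -16/(3*pi).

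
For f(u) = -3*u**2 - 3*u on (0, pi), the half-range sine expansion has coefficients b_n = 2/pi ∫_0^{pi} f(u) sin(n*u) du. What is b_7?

b_7 = 2/pi ∫_0^{pi} (-3*u**2 - 3*u) sin(7*u) du.
Integrating by parts twice (tabular method), an antiderivative of (-3*u**2 - 3*u) sin(7*u) is 3*u**2*cos(7*u)/7 - 6*u*sin(7*u)/49 + 3*u*cos(7*u)/7 - 3*sin(7*u)/49 - 6*cos(7*u)/343; evaluating from 0 to pi: ∫_{0}^{pi} (-3*u**2 - 3*u) sin(7*u) du = (-3*pi**2/7 - 3*pi/7 + 6/343) - (-6/343) = -3*pi**2/7 - 3*pi/7 + 12/343.
Hence b_7 = (2/pi)·(-3*pi**2/7 - 3*pi/7 + 12/343) = 6*(-49*pi**2 - 49*pi + 4)/(343*pi).

6*(-49*pi**2 - 49*pi + 4)/(343*pi)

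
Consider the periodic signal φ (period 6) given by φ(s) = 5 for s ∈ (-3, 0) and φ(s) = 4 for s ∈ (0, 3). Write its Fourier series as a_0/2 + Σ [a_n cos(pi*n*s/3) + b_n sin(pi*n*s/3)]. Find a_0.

9

a_0 = 1/3 ∫_{-3}^{3} φ(s) ds = 1/3 · (27) = 9.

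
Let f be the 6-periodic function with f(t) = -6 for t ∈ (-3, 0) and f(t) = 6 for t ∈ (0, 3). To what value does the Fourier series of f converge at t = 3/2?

f is continuous at t = 3/2 with value 6, so the series converges to 6 there.

6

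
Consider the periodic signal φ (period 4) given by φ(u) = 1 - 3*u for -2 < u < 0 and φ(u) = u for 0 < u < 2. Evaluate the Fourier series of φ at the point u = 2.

At u = 2 the one-sided limits are φ(2^-) = 2 and φ(2^+) = 7.
By Dirichlet's theorem the series converges to their average, [(2) + (7)]/2 = 9/2.

9/2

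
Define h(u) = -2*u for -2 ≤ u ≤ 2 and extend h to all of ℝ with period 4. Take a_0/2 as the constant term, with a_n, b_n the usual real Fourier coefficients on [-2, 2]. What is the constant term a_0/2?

0

a_0 = 1/2 ∫_{-2}^{2} h(u) du = 1/2 · (0) = 0.
So the constant term a_0/2 = 0.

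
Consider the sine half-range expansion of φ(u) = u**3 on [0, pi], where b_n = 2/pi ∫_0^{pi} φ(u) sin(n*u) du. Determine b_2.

b_2 = 2/pi ∫_0^{pi} (u**3) sin(2*u) du.
Integrating by parts three times (tabular method), an antiderivative of (u**3) sin(2*u) is -u**3*cos(2*u)/2 + 3*u**2*sin(2*u)/4 + 3*u*cos(2*u)/4 - 3*sin(2*u)/8; evaluating from 0 to pi: ∫_{0}^{pi} (u**3) sin(2*u) du = (pi*(3 - 2*pi**2)/4) - (0) = pi*(3 - 2*pi**2)/4.
Hence b_2 = (2/pi)·(pi*(3 - 2*pi**2)/4) = 3/2 - pi**2.

3/2 - pi**2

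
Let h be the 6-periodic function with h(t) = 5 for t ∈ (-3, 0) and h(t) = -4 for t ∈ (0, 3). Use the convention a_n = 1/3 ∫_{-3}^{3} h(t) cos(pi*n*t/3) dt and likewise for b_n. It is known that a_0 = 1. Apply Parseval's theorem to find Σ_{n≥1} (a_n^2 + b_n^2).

Parseval: a_0^2/2 + Σ_{n≥1} (a_n^2+b_n^2) = 1/3 ∫_{-3}^{3} h(t)^2 dt = 41.
Subtract a_0^2/2 = 1/2: Σ (a_n^2+b_n^2) = 81/2.

81/2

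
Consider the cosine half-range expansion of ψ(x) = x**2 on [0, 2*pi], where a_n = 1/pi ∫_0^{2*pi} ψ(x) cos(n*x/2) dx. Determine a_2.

4

a_2 = 1/pi ∫_0^{2*pi} (x**2) cos(x) dx.
Integrating by parts twice (tabular method), an antiderivative of (x**2) cos(x) is x**2*sin(x) + 2*x*cos(x) - 2*sin(x); evaluating from 0 to 2*pi: ∫_{0}^{2*pi} (x**2) cos(x) dx = (4*pi) - (0) = 4*pi.
Hence a_2 = (1/pi)·(4*pi) = 4.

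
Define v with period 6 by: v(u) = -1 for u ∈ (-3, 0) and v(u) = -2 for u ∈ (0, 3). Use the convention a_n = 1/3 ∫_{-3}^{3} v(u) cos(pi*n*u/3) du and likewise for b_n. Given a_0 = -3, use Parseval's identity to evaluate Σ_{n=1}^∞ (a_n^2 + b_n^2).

1/2

Parseval: a_0^2/2 + Σ_{n≥1} (a_n^2+b_n^2) = 1/3 ∫_{-3}^{3} v(u)^2 du = 5.
Subtract a_0^2/2 = 9/2: Σ (a_n^2+b_n^2) = 1/2.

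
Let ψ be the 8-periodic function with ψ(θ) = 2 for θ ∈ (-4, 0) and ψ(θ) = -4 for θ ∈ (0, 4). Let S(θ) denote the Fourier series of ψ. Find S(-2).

2

ψ is continuous at θ = -2 with value 2, so the series converges to 2 there.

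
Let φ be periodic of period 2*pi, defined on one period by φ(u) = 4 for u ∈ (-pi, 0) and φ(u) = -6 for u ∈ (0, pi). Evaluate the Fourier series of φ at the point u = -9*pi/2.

4

u = -9*pi/2 differs from u = -pi/2 by -2 full period(s), and the series is 2*pi-periodic.
φ is continuous at u = -pi/2 with value 4, so the series converges to 4 there.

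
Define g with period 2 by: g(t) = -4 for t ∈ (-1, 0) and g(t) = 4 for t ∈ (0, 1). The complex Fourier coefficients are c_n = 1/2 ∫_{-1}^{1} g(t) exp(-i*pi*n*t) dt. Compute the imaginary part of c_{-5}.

8/(5*pi)

Since g is real-valued, Im(c_{-5}) = -1/2 ∫_{-1}^{1} g(t) sin(-5*pi*t) dt = b_{5}/2.
g is odd and sin(-5*pi*t) is odd, so the integrand is even: ∫_{-1}^{1} g(t) sin(-5*pi*t) dt = 2∫_0^{1} g(t) sin(-5*pi*t) dt.
Directly, an antiderivative of (4) sin(-5*pi*t) is 4*cos(5*pi*t)/(5*pi); evaluating from 0 to 1: ∫_{0}^{1} (4) sin(-5*pi*t) dt = (-4/(5*pi)) - (4/(5*pi)) = -8/(5*pi).
So ∫_{-1}^{1} g(t) sin(-5*pi*t) dt = -16/(5*pi).
Hence Im(c_{-5}) = (-1/2)·(-16/(5*pi)) = 8/(5*pi).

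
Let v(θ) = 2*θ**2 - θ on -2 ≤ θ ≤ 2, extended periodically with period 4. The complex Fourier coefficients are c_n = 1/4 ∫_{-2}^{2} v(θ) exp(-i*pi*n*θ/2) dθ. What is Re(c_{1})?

Since v is real-valued, Re(c_{1}) = 1/4 ∫_{-2}^{2} v(θ) cos(pi*θ/2) dθ = a_{1}/2.
Integrating by parts twice (tabular method), an antiderivative of (2*θ**2 - θ) cos(pi*θ/2) is 4*θ**2*sin(pi*θ/2)/pi - 2*θ*sin(pi*θ/2)/pi + 16*θ*cos(pi*θ/2)/pi**2 - 32*sin(pi*θ/2)/pi**3 - 4*cos(pi*θ/2)/pi**2; evaluating from -2 to 2: ∫_{-2}^{2} (2*θ**2 - θ) cos(pi*θ/2) dθ = (-28/pi**2) - (36/pi**2) = -64/pi**2.
Hence Re(c_{1}) = (1/4)·(-64/pi**2) = -16/pi**2.

-16/pi**2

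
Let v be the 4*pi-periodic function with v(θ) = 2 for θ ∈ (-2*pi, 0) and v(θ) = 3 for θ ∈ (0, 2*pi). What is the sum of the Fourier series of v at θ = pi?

v is continuous at θ = pi with value 3, so the series converges to 3 there.

3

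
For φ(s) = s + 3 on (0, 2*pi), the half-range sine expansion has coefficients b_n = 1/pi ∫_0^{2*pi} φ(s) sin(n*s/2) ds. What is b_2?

b_2 = 1/pi ∫_0^{2*pi} (s + 3) sin(s) ds.
Integrating by parts (boundary term plus one more integral), an antiderivative of (s + 3) sin(s) is -s*cos(s) + sin(s) - 3*cos(s); evaluating from 0 to 2*pi: ∫_{0}^{2*pi} (s + 3) sin(s) ds = (-2*pi - 3) - (-3) = -2*pi.
Hence b_2 = (1/pi)·(-2*pi) = -2.

-2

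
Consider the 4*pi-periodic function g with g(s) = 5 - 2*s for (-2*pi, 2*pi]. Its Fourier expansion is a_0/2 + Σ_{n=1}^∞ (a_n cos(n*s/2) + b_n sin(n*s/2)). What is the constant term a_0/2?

5

a_0 = (1/(2*pi)) ∫_{-2*pi}^{2*pi} g(s) ds = (1/(2*pi)) · (20*pi) = 10.
So the constant term a_0/2 = 5.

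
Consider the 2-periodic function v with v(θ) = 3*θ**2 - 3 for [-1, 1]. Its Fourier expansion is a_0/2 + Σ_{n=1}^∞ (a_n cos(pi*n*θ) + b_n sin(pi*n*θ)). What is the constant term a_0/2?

-2

a_0 = ∫_{-1}^{1} v(θ) dθ = -4.
So the constant term a_0/2 = -2.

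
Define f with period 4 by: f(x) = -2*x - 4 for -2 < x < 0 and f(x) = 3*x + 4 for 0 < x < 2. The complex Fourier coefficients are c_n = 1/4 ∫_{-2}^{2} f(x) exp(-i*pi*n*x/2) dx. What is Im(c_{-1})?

9/pi

Since f is real-valued, Im(c_{-1}) = -1/4 ∫_{-2}^{2} f(x) sin(-pi*x/2) dx = b_{1}/2.
Split the integral at the breakpoints.
Integrating by parts (boundary term plus one more integral), an antiderivative of (-2*x - 4) sin(-pi*x/2) is -4*x*cos(pi*x/2)/pi + 8*sin(pi*x/2)/pi**2 - 8*cos(pi*x/2)/pi; evaluating from -2 to 0: ∫_{-2}^{0} (-2*x - 4) sin(-pi*x/2) dx = (-8/pi) - (0) = -8/pi.
Integrating by parts (boundary term plus one more integral), an antiderivative of (3*x + 4) sin(-pi*x/2) is 6*x*cos(pi*x/2)/pi - 12*sin(pi*x/2)/pi**2 + 8*cos(pi*x/2)/pi; evaluating from 0 to 2: ∫_{0}^{2} (3*x + 4) sin(-pi*x/2) dx = (-20/pi) - (8/pi) = -28/pi.
So ∫_{-2}^{2} f(x) sin(-pi*x/2) dx = -36/pi.
Hence Im(c_{-1}) = (-1/4)·(-36/pi) = 9/pi.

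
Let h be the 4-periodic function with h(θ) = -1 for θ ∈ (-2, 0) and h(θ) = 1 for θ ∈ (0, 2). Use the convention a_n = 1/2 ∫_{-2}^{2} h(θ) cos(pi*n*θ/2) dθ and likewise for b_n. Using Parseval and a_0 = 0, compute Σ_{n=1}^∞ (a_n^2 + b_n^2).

Parseval: a_0^2/2 + Σ_{n≥1} (a_n^2+b_n^2) = 1/2 ∫_{-2}^{2} h(θ)^2 dθ = 2.
Subtract a_0^2/2 = 0: Σ (a_n^2+b_n^2) = 2.

2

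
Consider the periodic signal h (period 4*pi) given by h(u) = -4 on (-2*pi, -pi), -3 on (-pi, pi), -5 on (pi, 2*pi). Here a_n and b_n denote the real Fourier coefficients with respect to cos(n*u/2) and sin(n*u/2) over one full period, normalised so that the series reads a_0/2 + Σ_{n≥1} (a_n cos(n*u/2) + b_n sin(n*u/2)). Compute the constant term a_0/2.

-15/4

a_0 = (1/(2*pi)) ∫_{-2*pi}^{2*pi} h(u) du = (1/(2*pi)) · (-15*pi) = -15/2.
So the constant term a_0/2 = -15/4.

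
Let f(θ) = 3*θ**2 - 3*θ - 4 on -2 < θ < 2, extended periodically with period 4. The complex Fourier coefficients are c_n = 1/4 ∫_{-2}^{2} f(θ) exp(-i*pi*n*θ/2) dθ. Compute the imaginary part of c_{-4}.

3/(2*pi)

Since f is real-valued, Im(c_{-4}) = -1/4 ∫_{-2}^{2} f(θ) sin(-2*pi*θ) dθ = b_{4}/2.
Integrating by parts twice (tabular method), an antiderivative of (3*θ**2 - 3*θ - 4) sin(-2*pi*θ) is 3*θ**2*cos(2*pi*θ)/(2*pi) - 3*θ*sin(2*pi*θ)/(2*pi**2) - 3*θ*cos(2*pi*θ)/(2*pi) + 3*sin(2*pi*θ)/(4*pi**2) - 2*cos(2*pi*θ)/pi - 3*cos(2*pi*θ)/(4*pi**3); evaluating from -2 to 2: ∫_{-2}^{2} (3*θ**2 - 3*θ - 4) sin(-2*pi*θ) dθ = ((-3/4 + pi**2)/pi**3) - (-3/(4*pi**3) + 7/pi) = -6/pi.
Hence Im(c_{-4}) = (-1/4)·(-6/pi) = 3/(2*pi).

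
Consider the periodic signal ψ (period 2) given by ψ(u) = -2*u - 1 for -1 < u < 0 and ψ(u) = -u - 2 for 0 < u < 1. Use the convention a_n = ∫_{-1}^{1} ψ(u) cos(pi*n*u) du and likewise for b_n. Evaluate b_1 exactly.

b_1 = ∫_{-1}^{1} ψ(u) sin(pi*u) du.
Split the integral at the breakpoints.
Integrating by parts (boundary term plus one more integral), an antiderivative of (-2*u - 1) sin(pi*u) is 2*u*cos(pi*u)/pi - 2*sin(pi*u)/pi**2 + cos(pi*u)/pi; evaluating from -1 to 0: ∫_{-1}^{0} (-2*u - 1) sin(pi*u) du = (1/pi) - (1/pi) = 0.
Integrating by parts (boundary term plus one more integral), an antiderivative of (-u - 2) sin(pi*u) is u*cos(pi*u)/pi - sin(pi*u)/pi**2 + 2*cos(pi*u)/pi; evaluating from 0 to 1: ∫_{0}^{1} (-u - 2) sin(pi*u) du = (-3/pi) - (2/pi) = -5/pi.
Summing the pieces gives b_1 = -5/pi.

-5/pi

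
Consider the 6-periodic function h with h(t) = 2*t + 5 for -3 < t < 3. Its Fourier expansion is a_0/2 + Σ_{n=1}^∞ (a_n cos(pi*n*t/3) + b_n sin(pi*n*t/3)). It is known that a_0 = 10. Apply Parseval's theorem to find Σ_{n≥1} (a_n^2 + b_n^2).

24

Parseval: a_0^2/2 + Σ_{n≥1} (a_n^2+b_n^2) = 1/3 ∫_{-3}^{3} h(t)^2 dt = 74.
Subtract a_0^2/2 = 50: Σ (a_n^2+b_n^2) = 24.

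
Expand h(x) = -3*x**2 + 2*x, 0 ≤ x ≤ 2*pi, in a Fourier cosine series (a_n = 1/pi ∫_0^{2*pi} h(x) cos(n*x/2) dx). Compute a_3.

a_3 = 1/pi ∫_0^{2*pi} (-3*x**2 + 2*x) cos(3*x/2) dx.
Integrating by parts twice (tabular method), an antiderivative of (-3*x**2 + 2*x) cos(3*x/2) is -2*x**2*sin(3*x/2) + 4*x*sin(3*x/2)/3 - 8*x*cos(3*x/2)/3 + 16*sin(3*x/2)/9 + 8*cos(3*x/2)/9; evaluating from 0 to 2*pi: ∫_{0}^{2*pi} (-3*x**2 + 2*x) cos(3*x/2) dx = (-8/9 + 16*pi/3) - (8/9) = -16/9 + 16*pi/3.
Hence a_3 = (1/pi)·(-16/9 + 16*pi/3) = 16*(-1 + 3*pi)/(9*pi).

16*(-1 + 3*pi)/(9*pi)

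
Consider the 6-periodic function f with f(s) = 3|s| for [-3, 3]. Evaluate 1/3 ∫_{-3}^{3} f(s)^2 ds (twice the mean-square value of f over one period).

1/3 ∫_{-3}^{3} f(s)^2 ds = 1/3 · (162) = 54.

54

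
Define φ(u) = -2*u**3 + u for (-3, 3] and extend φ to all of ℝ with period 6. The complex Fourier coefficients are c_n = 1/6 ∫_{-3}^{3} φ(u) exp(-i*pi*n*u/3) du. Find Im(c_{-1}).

Since φ is real-valued, Im(c_{-1}) = -1/6 ∫_{-3}^{3} φ(u) sin(-pi*u/3) du = b_{1}/2.
φ is odd and sin(-pi*u/3) is odd, so the integrand is even: ∫_{-3}^{3} φ(u) sin(-pi*u/3) du = 2∫_0^{3} φ(u) sin(-pi*u/3) du.
Integrating by parts three times (tabular method), an antiderivative of (-2*u**3 + u) sin(-pi*u/3) is -6*u**3*cos(pi*u/3)/pi + 54*u**2*sin(pi*u/3)/pi**2 + 3*u*cos(pi*u/3)/pi + 324*u*cos(pi*u/3)/pi**3 - 972*sin(pi*u/3)/pi**4 - 9*sin(pi*u/3)/pi**2; evaluating from 0 to 3: ∫_{0}^{3} (-2*u**3 + u) sin(-pi*u/3) du = (-972/pi**3 + 153/pi) - (0) = -972/pi**3 + 153/pi.
So ∫_{-3}^{3} φ(u) sin(-pi*u/3) du = -1944/pi**3 + 306/pi.
Hence Im(c_{-1}) = (-1/6)·(-1944/pi**3 + 306/pi) = -51/pi + 324/pi**3.

-51/pi + 324/pi**3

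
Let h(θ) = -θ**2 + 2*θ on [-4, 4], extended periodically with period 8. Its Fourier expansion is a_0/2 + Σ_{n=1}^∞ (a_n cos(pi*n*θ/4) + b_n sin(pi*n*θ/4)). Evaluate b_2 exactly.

b_2 = 1/4 ∫_{-4}^{4} h(θ) sin(pi*θ/2) dθ.
Integrating by parts twice (tabular method), an antiderivative of (-θ**2 + 2*θ) sin(pi*θ/2) is 2*θ**2*cos(pi*θ/2)/pi - 8*θ*sin(pi*θ/2)/pi**2 - 4*θ*cos(pi*θ/2)/pi + 8*sin(pi*θ/2)/pi**2 - 16*cos(pi*θ/2)/pi**3; evaluating from -4 to 4: ∫_{-4}^{4} (-θ**2 + 2*θ) sin(pi*θ/2) dθ = (-16/pi**3 + 16/pi) - (-16/pi**3 + 48/pi) = -32/pi.
Hence b_2 = (1/4)·(-32/pi) = -8/pi.

-8/pi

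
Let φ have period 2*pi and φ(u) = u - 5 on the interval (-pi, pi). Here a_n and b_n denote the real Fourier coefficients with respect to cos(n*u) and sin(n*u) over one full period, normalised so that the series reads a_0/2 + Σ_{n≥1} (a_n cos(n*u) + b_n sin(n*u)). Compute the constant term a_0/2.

a_0 = 1/pi ∫_{-pi}^{pi} φ(u) du = 1/pi · (-10*pi) = -10.
So the constant term a_0/2 = -5.

-5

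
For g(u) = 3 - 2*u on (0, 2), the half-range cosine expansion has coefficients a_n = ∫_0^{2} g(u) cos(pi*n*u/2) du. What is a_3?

16/(9*pi**2)

a_3 = ∫_0^{2} (3 - 2*u) cos(3*pi*u/2) du.
Integrating by parts (boundary term plus one more integral), an antiderivative of (3 - 2*u) cos(3*pi*u/2) is -4*u*sin(3*pi*u/2)/(3*pi) + 2*sin(3*pi*u/2)/pi - 8*cos(3*pi*u/2)/(9*pi**2); evaluating from 0 to 2: ∫_{0}^{2} (3 - 2*u) cos(3*pi*u/2) du = (8/(9*pi**2)) - (-8/(9*pi**2)) = 16/(9*pi**2).
Hence a_3 = 16/(9*pi**2).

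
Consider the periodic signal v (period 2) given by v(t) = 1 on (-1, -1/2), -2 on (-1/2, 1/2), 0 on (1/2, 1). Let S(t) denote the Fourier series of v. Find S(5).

t = 5 differs from t = 1 by 2 full period(s), and the series is 2-periodic.
At t = 1 the one-sided limits are v(1^-) = 0 and v(1^+) = 1.
By Dirichlet's theorem the series converges to their average, [(0) + (1)]/2 = 1/2.

1/2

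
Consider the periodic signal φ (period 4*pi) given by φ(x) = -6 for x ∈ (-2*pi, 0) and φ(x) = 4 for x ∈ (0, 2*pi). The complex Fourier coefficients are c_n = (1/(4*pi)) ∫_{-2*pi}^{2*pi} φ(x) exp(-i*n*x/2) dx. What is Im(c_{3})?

-10/(3*pi)

Since φ is real-valued, Im(c_{3}) = -(1/(4*pi)) ∫_{-2*pi}^{2*pi} φ(x) sin(3*x/2) dx = -b_{3}/2.
Split the integral at the breakpoints.
Directly, an antiderivative of (-6) sin(3*x/2) is 4*cos(3*x/2); evaluating from -2*pi to 0: ∫_{-2*pi}^{0} (-6) sin(3*x/2) dx = (4) - (-4) = 8.
Directly, an antiderivative of (4) sin(3*x/2) is -8*cos(3*x/2)/3; evaluating from 0 to 2*pi: ∫_{0}^{2*pi} (4) sin(3*x/2) dx = (8/3) - (-8/3) = 16/3.
So ∫_{-2*pi}^{2*pi} φ(x) sin(3*x/2) dx = 40/3.
Hence Im(c_{3}) = (-1/(4*pi))·(40/3) = -10/(3*pi).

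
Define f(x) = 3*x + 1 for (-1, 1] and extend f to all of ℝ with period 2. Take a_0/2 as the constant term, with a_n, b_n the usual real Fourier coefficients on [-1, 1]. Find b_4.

-3/(2*pi)

b_4 = ∫_{-1}^{1} f(x) sin(4*pi*x) dx.
Integrating by parts (boundary term plus one more integral), an antiderivative of (3*x + 1) sin(4*pi*x) is -3*x*cos(4*pi*x)/(4*pi) + 3*sin(4*pi*x)/(16*pi**2) - cos(4*pi*x)/(4*pi); evaluating from -1 to 1: ∫_{-1}^{1} (3*x + 1) sin(4*pi*x) dx = (-1/pi) - (1/(2*pi)) = -3/(2*pi).
Hence b_4 = -3/(2*pi).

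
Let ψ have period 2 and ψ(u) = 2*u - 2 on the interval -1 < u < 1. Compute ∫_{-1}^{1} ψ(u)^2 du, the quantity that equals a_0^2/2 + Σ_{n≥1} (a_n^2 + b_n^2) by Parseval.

32/3

∫_{-1}^{1} ψ(u)^2 du = 32/3.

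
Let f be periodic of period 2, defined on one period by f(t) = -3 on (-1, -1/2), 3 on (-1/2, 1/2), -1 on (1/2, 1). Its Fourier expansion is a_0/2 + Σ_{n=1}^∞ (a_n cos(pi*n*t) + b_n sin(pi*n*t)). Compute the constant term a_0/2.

a_0 = ∫_{-1}^{1} f(t) dt = 1.
So the constant term a_0/2 = 1/2.

1/2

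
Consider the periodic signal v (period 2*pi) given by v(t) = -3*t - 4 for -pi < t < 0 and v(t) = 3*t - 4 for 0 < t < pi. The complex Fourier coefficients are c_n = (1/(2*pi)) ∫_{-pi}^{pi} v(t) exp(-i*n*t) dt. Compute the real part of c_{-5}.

-6/(25*pi)

Since v is real-valued, Re(c_{-5}) = (1/(2*pi)) ∫_{-pi}^{pi} v(t) cos(-5*t) dt = a_{5}/2.
v is even and cos(-5*t) is even, so the integrand is even: ∫_{-pi}^{pi} v(t) cos(-5*t) dt = 2∫_0^{pi} v(t) cos(-5*t) dt.
Integrating by parts (boundary term plus one more integral), an antiderivative of (3*t - 4) cos(-5*t) is 3*t*sin(5*t)/5 - 4*sin(5*t)/5 + 3*cos(5*t)/25; evaluating from 0 to pi: ∫_{0}^{pi} (3*t - 4) cos(-5*t) dt = (-3/25) - (3/25) = -6/25.
So ∫_{-pi}^{pi} v(t) cos(-5*t) dt = -12/25.
Hence Re(c_{-5}) = (1/(2*pi))·(-12/25) = -6/(25*pi).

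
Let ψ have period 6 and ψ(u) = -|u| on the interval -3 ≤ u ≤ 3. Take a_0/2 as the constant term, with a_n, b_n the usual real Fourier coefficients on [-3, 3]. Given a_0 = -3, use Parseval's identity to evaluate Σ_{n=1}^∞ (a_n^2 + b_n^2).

3/2

Parseval: a_0^2/2 + Σ_{n≥1} (a_n^2+b_n^2) = 1/3 ∫_{-3}^{3} ψ(u)^2 du = 6.
Subtract a_0^2/2 = 9/2: Σ (a_n^2+b_n^2) = 3/2.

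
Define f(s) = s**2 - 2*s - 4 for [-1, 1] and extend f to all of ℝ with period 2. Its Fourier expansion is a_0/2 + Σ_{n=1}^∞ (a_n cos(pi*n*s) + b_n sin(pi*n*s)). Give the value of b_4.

b_4 = ∫_{-1}^{1} f(s) sin(4*pi*s) ds.
Integrating by parts twice (tabular method), an antiderivative of (s**2 - 2*s - 4) sin(4*pi*s) is -s**2*cos(4*pi*s)/(4*pi) + s*sin(4*pi*s)/(8*pi**2) + s*cos(4*pi*s)/(2*pi) - sin(4*pi*s)/(8*pi**2) + cos(4*pi*s)/(32*pi**3) + cos(4*pi*s)/pi; evaluating from -1 to 1: ∫_{-1}^{1} (s**2 - 2*s - 4) sin(4*pi*s) ds = ((1 + 40*pi**2)/(32*pi**3)) - ((1 + 8*pi**2)/(32*pi**3)) = 1/pi.
Hence b_4 = 1/pi.

1/pi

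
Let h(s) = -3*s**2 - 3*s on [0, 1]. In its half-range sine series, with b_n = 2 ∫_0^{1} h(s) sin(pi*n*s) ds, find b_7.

12*(2 - 49*pi**2)/(343*pi**3)

b_7 = 2 ∫_0^{1} (-3*s**2 - 3*s) sin(7*pi*s) ds.
Integrating by parts twice (tabular method), an antiderivative of (-3*s**2 - 3*s) sin(7*pi*s) is 3*s**2*cos(7*pi*s)/(7*pi) - 6*s*sin(7*pi*s)/(49*pi**2) + 3*s*cos(7*pi*s)/(7*pi) - 3*sin(7*pi*s)/(49*pi**2) - 6*cos(7*pi*s)/(343*pi**3); evaluating from 0 to 1: ∫_{0}^{1} (-3*s**2 - 3*s) sin(7*pi*s) ds = (6*(1 - 49*pi**2)/(343*pi**3)) - (-6/(343*pi**3)) = 6*(2 - 49*pi**2)/(343*pi**3).
Hence b_7 = 2·(6*(2 - 49*pi**2)/(343*pi**3)) = 12*(2 - 49*pi**2)/(343*pi**3).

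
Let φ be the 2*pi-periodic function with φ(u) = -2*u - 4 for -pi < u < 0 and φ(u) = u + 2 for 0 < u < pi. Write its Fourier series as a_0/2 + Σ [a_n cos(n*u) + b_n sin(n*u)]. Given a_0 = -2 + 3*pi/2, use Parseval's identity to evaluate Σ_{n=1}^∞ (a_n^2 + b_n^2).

Parseval: a_0^2/2 + Σ_{n≥1} (a_n^2+b_n^2) = 1/pi ∫_{-pi}^{pi} φ(u)^2 du = -6*pi + 5*pi**2/3 + 20.
Subtract a_0^2/2 = (4 - 3*pi)**2/8: Σ (a_n^2+b_n^2) = -3*pi + 13*pi**2/24 + 18.

-3*pi + 13*pi**2/24 + 18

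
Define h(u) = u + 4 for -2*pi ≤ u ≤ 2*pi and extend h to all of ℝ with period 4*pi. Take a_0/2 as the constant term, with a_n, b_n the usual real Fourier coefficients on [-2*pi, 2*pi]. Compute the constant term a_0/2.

a_0 = (1/(2*pi)) ∫_{-2*pi}^{2*pi} h(u) du = (1/(2*pi)) · (16*pi) = 8.
So the constant term a_0/2 = 4.

4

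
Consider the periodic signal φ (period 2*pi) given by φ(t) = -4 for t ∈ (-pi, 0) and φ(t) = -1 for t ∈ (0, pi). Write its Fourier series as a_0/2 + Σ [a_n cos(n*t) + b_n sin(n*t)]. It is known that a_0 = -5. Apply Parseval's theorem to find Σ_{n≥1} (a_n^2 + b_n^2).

Parseval: a_0^2/2 + Σ_{n≥1} (a_n^2+b_n^2) = 1/pi ∫_{-pi}^{pi} φ(t)^2 dt = 17.
Subtract a_0^2/2 = 25/2: Σ (a_n^2+b_n^2) = 9/2.

9/2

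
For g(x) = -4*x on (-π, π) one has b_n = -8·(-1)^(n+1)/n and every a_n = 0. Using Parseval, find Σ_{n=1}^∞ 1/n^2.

pi**2/6

Parseval: Σ b_n^2 = (1/π) ∫_{-π}^{π} g(x)^2 dx = 32*pi**2/3.
Σ b_n^2 = Σ 64/n^2, so Σ 1/n^2 = (32*pi**2/3)/64 = pi**2/6.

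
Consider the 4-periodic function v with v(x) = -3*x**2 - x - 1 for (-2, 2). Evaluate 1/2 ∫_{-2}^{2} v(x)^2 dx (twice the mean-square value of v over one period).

1174/15

1/2 ∫_{-2}^{2} v(x)^2 dx = 1/2 · (2348/15) = 1174/15.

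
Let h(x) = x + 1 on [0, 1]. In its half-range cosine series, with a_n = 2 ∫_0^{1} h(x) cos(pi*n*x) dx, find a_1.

-4/pi**2

a_1 = 2 ∫_0^{1} (x + 1) cos(pi*x) dx.
Integrating by parts (boundary term plus one more integral), an antiderivative of (x + 1) cos(pi*x) is x*sin(pi*x)/pi + sin(pi*x)/pi + cos(pi*x)/pi**2; evaluating from 0 to 1: ∫_{0}^{1} (x + 1) cos(pi*x) dx = (-1/pi**2) - (pi**(-2)) = -2/pi**2.
Hence a_1 = 2·(-2/pi**2) = -4/pi**2.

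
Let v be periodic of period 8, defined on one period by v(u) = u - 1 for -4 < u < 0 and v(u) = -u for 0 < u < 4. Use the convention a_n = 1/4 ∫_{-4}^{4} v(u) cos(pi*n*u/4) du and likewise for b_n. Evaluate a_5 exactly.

16/(25*pi**2)

a_5 = 1/4 ∫_{-4}^{4} v(u) cos(5*pi*u/4) du.
Split the integral at the breakpoints.
Integrating by parts (boundary term plus one more integral), an antiderivative of (u - 1) cos(5*pi*u/4) is 4*u*sin(5*pi*u/4)/(5*pi) - 4*sin(5*pi*u/4)/(5*pi) + 16*cos(5*pi*u/4)/(25*pi**2); evaluating from -4 to 0: ∫_{-4}^{0} (u - 1) cos(5*pi*u/4) du = (16/(25*pi**2)) - (-16/(25*pi**2)) = 32/(25*pi**2).
Integrating by parts (boundary term plus one more integral), an antiderivative of (-u) cos(5*pi*u/4) is -4*u*sin(5*pi*u/4)/(5*pi) - 16*cos(5*pi*u/4)/(25*pi**2); evaluating from 0 to 4: ∫_{0}^{4} (-u) cos(5*pi*u/4) du = (16/(25*pi**2)) - (-16/(25*pi**2)) = 32/(25*pi**2).
Summing the pieces and multiplying by (1/4) gives a_5 = 16/(25*pi**2).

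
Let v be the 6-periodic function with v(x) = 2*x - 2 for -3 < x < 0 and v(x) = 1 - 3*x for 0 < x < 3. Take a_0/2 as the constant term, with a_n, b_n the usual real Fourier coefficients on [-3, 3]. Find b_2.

b_2 = 1/3 ∫_{-3}^{3} v(x) sin(2*pi*x/3) dx.
Split the integral at the breakpoints.
Integrating by parts (boundary term plus one more integral), an antiderivative of (2*x - 2) sin(2*pi*x/3) is -3*x*cos(2*pi*x/3)/pi + 9*sin(2*pi*x/3)/(2*pi**2) + 3*cos(2*pi*x/3)/pi; evaluating from -3 to 0: ∫_{-3}^{0} (2*x - 2) sin(2*pi*x/3) dx = (3/pi) - (12/pi) = -9/pi.
Integrating by parts (boundary term plus one more integral), an antiderivative of (1 - 3*x) sin(2*pi*x/3) is 9*x*cos(2*pi*x/3)/(2*pi) - 27*sin(2*pi*x/3)/(4*pi**2) - 3*cos(2*pi*x/3)/(2*pi); evaluating from 0 to 3: ∫_{0}^{3} (1 - 3*x) sin(2*pi*x/3) dx = (12/pi) - (-3/(2*pi)) = 27/(2*pi).
Summing the pieces and multiplying by (1/3) gives b_2 = 3/(2*pi).

3/(2*pi)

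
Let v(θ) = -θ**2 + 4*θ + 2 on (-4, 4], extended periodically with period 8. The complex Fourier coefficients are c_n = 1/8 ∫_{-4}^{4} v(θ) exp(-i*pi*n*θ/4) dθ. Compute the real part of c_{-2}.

-8/pi**2

Since v is real-valued, Re(c_{-2}) = 1/8 ∫_{-4}^{4} v(θ) cos(-pi*θ/2) dθ = a_{2}/2.
Integrating by parts twice (tabular method), an antiderivative of (-θ**2 + 4*θ + 2) cos(-pi*θ/2) is -2*θ**2*sin(pi*θ/2)/pi + 8*θ*sin(pi*θ/2)/pi - 8*θ*cos(pi*θ/2)/pi**2 + 16*sin(pi*θ/2)/pi**3 + 4*sin(pi*θ/2)/pi + 16*cos(pi*θ/2)/pi**2; evaluating from -4 to 4: ∫_{-4}^{4} (-θ**2 + 4*θ + 2) cos(-pi*θ/2) dθ = (-16/pi**2) - (48/pi**2) = -64/pi**2.
Hence Re(c_{-2}) = (1/8)·(-64/pi**2) = -8/pi**2.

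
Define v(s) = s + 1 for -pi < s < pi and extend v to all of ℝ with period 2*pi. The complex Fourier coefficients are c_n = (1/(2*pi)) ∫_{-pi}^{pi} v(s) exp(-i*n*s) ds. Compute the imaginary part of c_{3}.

-1/3

Since v is real-valued, Im(c_{3}) = -(1/(2*pi)) ∫_{-pi}^{pi} v(s) sin(3*s) ds = -b_{3}/2.
Integrating by parts (boundary term plus one more integral), an antiderivative of (s + 1) sin(3*s) is -s*cos(3*s)/3 + sin(3*s)/9 - cos(3*s)/3; evaluating from -pi to pi: ∫_{-pi}^{pi} (s + 1) sin(3*s) ds = (1/3 + pi/3) - (1/3 - pi/3) = 2*pi/3.
Hence Im(c_{3}) = (-1/(2*pi))·(2*pi/3) = -1/3.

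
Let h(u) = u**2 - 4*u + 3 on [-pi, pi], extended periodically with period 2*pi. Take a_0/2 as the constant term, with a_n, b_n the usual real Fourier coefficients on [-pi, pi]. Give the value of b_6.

b_6 = 1/pi ∫_{-pi}^{pi} h(u) sin(6*u) du.
Integrating by parts twice (tabular method), an antiderivative of (u**2 - 4*u + 3) sin(6*u) is -u**2*cos(6*u)/6 + u*sin(6*u)/18 + 2*u*cos(6*u)/3 - sin(6*u)/9 - 53*cos(6*u)/108; evaluating from -pi to pi: ∫_{-pi}^{pi} (u**2 - 4*u + 3) sin(6*u) du = (-pi**2/6 - 53/108 + 2*pi/3) - (-2*pi/3 - pi**2/6 - 53/108) = 4*pi/3.
Hence b_6 = (1/pi)·(4*pi/3) = 4/3.

4/3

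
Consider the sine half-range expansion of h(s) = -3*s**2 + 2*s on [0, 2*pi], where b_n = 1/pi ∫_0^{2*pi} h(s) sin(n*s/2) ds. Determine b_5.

8*(-75*pi**2 + 12 + 25*pi)/(125*pi)

b_5 = 1/pi ∫_0^{2*pi} (-3*s**2 + 2*s) sin(5*s/2) ds.
Integrating by parts twice (tabular method), an antiderivative of (-3*s**2 + 2*s) sin(5*s/2) is 6*s**2*cos(5*s/2)/5 - 24*s*sin(5*s/2)/25 - 4*s*cos(5*s/2)/5 + 8*sin(5*s/2)/25 - 48*cos(5*s/2)/125; evaluating from 0 to 2*pi: ∫_{0}^{2*pi} (-3*s**2 + 2*s) sin(5*s/2) ds = (-24*pi**2/5 + 48/125 + 8*pi/5) - (-48/125) = -24*pi**2/5 + 96/125 + 8*pi/5.
Hence b_5 = (1/pi)·(-24*pi**2/5 + 96/125 + 8*pi/5) = 8*(-75*pi**2 + 12 + 25*pi)/(125*pi).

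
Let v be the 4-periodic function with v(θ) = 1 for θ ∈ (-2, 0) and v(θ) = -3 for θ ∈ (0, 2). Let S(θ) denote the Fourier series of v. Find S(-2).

-1

At θ = -2 the one-sided limits are v(-2^-) = -3 and v(-2^+) = 1.
By Dirichlet's theorem the series converges to their average, [(-3) + (1)]/2 = -1.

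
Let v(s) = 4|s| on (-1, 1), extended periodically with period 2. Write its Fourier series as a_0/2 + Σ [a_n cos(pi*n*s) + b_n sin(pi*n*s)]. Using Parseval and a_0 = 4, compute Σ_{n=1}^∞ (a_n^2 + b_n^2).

8/3

Parseval: a_0^2/2 + Σ_{n≥1} (a_n^2+b_n^2) = ∫_{-1}^{1} v(s)^2 ds = 32/3.
Subtract a_0^2/2 = 8: Σ (a_n^2+b_n^2) = 8/3.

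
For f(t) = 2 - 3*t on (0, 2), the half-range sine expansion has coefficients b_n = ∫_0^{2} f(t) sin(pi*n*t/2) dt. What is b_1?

b_1 = ∫_0^{2} (2 - 3*t) sin(pi*t/2) dt.
Integrating by parts (boundary term plus one more integral), an antiderivative of (2 - 3*t) sin(pi*t/2) is 6*t*cos(pi*t/2)/pi - 12*sin(pi*t/2)/pi**2 - 4*cos(pi*t/2)/pi; evaluating from 0 to 2: ∫_{0}^{2} (2 - 3*t) sin(pi*t/2) dt = (-8/pi) - (-4/pi) = -4/pi.
Hence b_1 = -4/pi.

-4/pi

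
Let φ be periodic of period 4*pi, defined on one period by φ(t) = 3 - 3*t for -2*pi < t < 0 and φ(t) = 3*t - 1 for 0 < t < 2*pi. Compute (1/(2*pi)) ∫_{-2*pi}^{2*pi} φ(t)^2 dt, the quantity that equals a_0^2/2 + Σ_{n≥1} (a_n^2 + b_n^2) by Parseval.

10 + 12*pi + 24*pi**2

(1/(2*pi)) ∫_{-2*pi}^{2*pi} φ(t)^2 dt = (1/(2*pi)) · (4*pi*(5 + 6*pi + 12*pi**2)) = 10 + 12*pi + 24*pi**2.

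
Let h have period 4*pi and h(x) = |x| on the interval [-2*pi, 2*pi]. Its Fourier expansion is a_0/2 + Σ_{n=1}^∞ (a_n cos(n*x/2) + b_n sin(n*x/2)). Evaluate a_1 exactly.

-8/pi

a_1 = (1/(2*pi)) ∫_{-2*pi}^{2*pi} h(x) cos(x/2) dx.
h is even and cos(x/2) is even, so the integrand is even and a_1 = 1/pi ∫_0^{2*pi} h(x) cos(x/2) dx.
Integrating by parts (boundary term plus one more integral), an antiderivative of (x) cos(x/2) is 2*x*sin(x/2) + 4*cos(x/2); evaluating from 0 to 2*pi: ∫_{0}^{2*pi} (x) cos(x/2) dx = (-4) - (4) = -8.
Hence a_1 = (1/pi)·(-8) = -8/pi.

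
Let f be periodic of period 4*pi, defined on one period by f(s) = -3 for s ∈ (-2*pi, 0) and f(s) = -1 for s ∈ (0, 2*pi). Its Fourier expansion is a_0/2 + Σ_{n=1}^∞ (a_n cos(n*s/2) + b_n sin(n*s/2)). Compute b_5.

4/(5*pi)

b_5 = (1/(2*pi)) ∫_{-2*pi}^{2*pi} f(s) sin(5*s/2) ds.
Split the integral at the breakpoints.
Directly, an antiderivative of (-3) sin(5*s/2) is 6*cos(5*s/2)/5; evaluating from -2*pi to 0: ∫_{-2*pi}^{0} (-3) sin(5*s/2) ds = (6/5) - (-6/5) = 12/5.
Directly, an antiderivative of (-1) sin(5*s/2) is 2*cos(5*s/2)/5; evaluating from 0 to 2*pi: ∫_{0}^{2*pi} (-1) sin(5*s/2) ds = (-2/5) - (2/5) = -4/5.
Summing the pieces and multiplying by (1/(2*pi)) gives b_5 = 4/(5*pi).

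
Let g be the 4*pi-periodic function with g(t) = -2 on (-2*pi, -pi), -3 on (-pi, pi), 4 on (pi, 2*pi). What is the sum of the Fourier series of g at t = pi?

1/2

At t = pi the one-sided limits are g(pi^-) = -3 and g(pi^+) = 4.
By Dirichlet's theorem the series converges to their average, [(-3) + (4)]/2 = 1/2.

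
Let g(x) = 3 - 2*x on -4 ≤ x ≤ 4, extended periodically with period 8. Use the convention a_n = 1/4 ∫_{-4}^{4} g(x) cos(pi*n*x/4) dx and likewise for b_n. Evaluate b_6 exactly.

b_6 = 1/4 ∫_{-4}^{4} g(x) sin(3*pi*x/2) dx.
Integrating by parts (boundary term plus one more integral), an antiderivative of (3 - 2*x) sin(3*pi*x/2) is 4*x*cos(3*pi*x/2)/(3*pi) - 8*sin(3*pi*x/2)/(9*pi**2) - 2*cos(3*pi*x/2)/pi; evaluating from -4 to 4: ∫_{-4}^{4} (3 - 2*x) sin(3*pi*x/2) dx = (10/(3*pi)) - (-22/(3*pi)) = 32/(3*pi).
Hence b_6 = (1/4)·(32/(3*pi)) = 8/(3*pi).

8/(3*pi)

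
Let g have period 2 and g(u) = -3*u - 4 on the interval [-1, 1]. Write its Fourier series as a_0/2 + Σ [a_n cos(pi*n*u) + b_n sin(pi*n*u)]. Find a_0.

a_0 = ∫_{-1}^{1} g(u) du = -8.

-8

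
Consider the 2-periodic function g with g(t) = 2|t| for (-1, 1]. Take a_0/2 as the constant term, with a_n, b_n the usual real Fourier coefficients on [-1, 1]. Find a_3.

a_3 = ∫_{-1}^{1} g(t) cos(3*pi*t) dt.
g is even and cos(3*pi*t) is even, so the integrand is even and a_3 = 2 ∫_0^{1} g(t) cos(3*pi*t) dt.
Integrating by parts (boundary term plus one more integral), an antiderivative of (2*t) cos(3*pi*t) is 2*t*sin(3*pi*t)/(3*pi) + 2*cos(3*pi*t)/(9*pi**2); evaluating from 0 to 1: ∫_{0}^{1} (2*t) cos(3*pi*t) dt = (-2/(9*pi**2)) - (2/(9*pi**2)) = -4/(9*pi**2).
Hence a_3 = 2·(-4/(9*pi**2)) = -8/(9*pi**2).

-8/(9*pi**2)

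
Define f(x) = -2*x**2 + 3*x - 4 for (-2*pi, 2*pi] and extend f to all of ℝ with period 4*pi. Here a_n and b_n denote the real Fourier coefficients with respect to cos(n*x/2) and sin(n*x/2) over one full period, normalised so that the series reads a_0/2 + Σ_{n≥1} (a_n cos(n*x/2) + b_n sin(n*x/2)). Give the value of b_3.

4

b_3 = (1/(2*pi)) ∫_{-2*pi}^{2*pi} f(x) sin(3*x/2) dx.
Integrating by parts twice (tabular method), an antiderivative of (-2*x**2 + 3*x - 4) sin(3*x/2) is 4*x**2*cos(3*x/2)/3 - 16*x*sin(3*x/2)/9 - 2*x*cos(3*x/2) + 4*sin(3*x/2)/3 + 40*cos(3*x/2)/27; evaluating from -2*pi to 2*pi: ∫_{-2*pi}^{2*pi} (-2*x**2 + 3*x - 4) sin(3*x/2) dx = (-16*pi**2/3 - 40/27 + 4*pi) - (-16*pi**2/3 - 4*pi - 40/27) = 8*pi.
Hence b_3 = (1/(2*pi))·(8*pi) = 4.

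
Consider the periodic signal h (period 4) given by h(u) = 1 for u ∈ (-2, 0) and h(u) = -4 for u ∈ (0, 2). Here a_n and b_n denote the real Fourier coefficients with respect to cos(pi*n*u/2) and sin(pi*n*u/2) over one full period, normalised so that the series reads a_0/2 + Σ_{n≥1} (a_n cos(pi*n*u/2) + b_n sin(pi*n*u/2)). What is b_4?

0

b_4 = 1/2 ∫_{-2}^{2} h(u) sin(2*pi*u) du.
Split the integral at the breakpoints.
Directly, an antiderivative of (1) sin(2*pi*u) is -cos(2*pi*u)/(2*pi); evaluating from -2 to 0: ∫_{-2}^{0} (1) sin(2*pi*u) du = (-1/(2*pi)) - (-1/(2*pi)) = 0.
Directly, an antiderivative of (-4) sin(2*pi*u) is 2*cos(2*pi*u)/pi; evaluating from 0 to 2: ∫_{0}^{2} (-4) sin(2*pi*u) du = (2/pi) - (2/pi) = 0.
Summing the pieces and multiplying by (1/2) gives b_4 = 0.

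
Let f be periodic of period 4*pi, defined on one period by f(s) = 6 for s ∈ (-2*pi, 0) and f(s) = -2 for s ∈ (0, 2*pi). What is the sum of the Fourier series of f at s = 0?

At s = 0 the one-sided limits are f(0^-) = 6 and f(0^+) = -2.
By Dirichlet's theorem the series converges to their average, [(6) + (-2)]/2 = 2.

2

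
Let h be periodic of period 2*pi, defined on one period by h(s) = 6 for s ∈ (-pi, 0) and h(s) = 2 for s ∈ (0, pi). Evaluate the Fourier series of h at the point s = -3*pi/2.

s = -3*pi/2 differs from s = pi/2 by -1 full period(s), and the series is 2*pi-periodic.
h is continuous at s = pi/2 with value 2, so the series converges to 2 there.

2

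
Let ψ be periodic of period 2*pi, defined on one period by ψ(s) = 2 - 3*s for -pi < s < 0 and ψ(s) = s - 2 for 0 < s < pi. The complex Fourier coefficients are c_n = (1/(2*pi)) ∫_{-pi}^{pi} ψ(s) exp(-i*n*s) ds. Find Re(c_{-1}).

-4/pi

Since ψ is real-valued, Re(c_{-1}) = (1/(2*pi)) ∫_{-pi}^{pi} ψ(s) cos(-s) ds = a_{1}/2.
Split the integral at the breakpoints.
Integrating by parts (boundary term plus one more integral), an antiderivative of (2 - 3*s) cos(-s) is -3*s*sin(s) + 2*sin(s) - 3*cos(s); evaluating from -pi to 0: ∫_{-pi}^{0} (2 - 3*s) cos(-s) ds = (-3) - (3) = -6.
Integrating by parts (boundary term plus one more integral), an antiderivative of (s - 2) cos(-s) is s*sin(s) - 2*sin(s) + cos(s); evaluating from 0 to pi: ∫_{0}^{pi} (s - 2) cos(-s) ds = (-1) - (1) = -2.
So ∫_{-pi}^{pi} ψ(s) cos(-s) ds = -8.
Hence Re(c_{-1}) = (1/(2*pi))·(-8) = -4/pi.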